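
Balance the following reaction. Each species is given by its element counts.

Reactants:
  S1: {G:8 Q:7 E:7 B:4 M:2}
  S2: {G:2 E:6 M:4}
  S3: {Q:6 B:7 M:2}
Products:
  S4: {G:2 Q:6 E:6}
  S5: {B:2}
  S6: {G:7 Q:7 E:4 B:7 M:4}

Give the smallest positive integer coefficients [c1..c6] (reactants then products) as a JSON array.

G: 6·8+1·2+4·0 = 50 | 4·2+5·0+6·7 = 50
Q: 6·7+1·0+4·6 = 66 | 4·6+5·0+6·7 = 66
E: 6·7+1·6+4·0 = 48 | 4·6+5·0+6·4 = 48
B: 6·4+1·0+4·7 = 52 | 4·0+5·2+6·7 = 52
M: 6·2+1·4+4·2 = 24 | 4·0+5·0+6·4 = 24
gcd(6,1,4,4,5,6) = 1

Coefficients: [6, 1, 4, 4, 5, 6]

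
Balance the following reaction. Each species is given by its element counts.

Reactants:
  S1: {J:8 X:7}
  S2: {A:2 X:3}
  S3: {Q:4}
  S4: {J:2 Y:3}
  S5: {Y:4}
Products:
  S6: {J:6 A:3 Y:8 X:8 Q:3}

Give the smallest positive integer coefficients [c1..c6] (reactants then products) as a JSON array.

Coefficients: [2, 6, 3, 4, 5, 4]

J: 2·8+6·0+3·0+4·2+5·0 = 24 | 4·6 = 24
A: 2·0+6·2+3·0+4·0+5·0 = 12 | 4·3 = 12
Y: 2·0+6·0+3·0+4·3+5·4 = 32 | 4·8 = 32
X: 2·7+6·3+3·0+4·0+5·0 = 32 | 4·8 = 32
Q: 2·0+6·0+3·4+4·0+5·0 = 12 | 4·3 = 12
gcd(2,6,3,4,5,4) = 1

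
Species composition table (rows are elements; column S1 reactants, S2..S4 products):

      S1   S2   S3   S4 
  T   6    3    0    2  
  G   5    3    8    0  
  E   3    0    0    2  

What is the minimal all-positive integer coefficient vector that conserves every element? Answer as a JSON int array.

Coefficients: [4, 4, 1, 6]

T: 4·6 = 24 | 4·3+1·0+6·2 = 24
G: 4·5 = 20 | 4·3+1·8+6·0 = 20
E: 4·3 = 12 | 4·0+1·0+6·2 = 12
gcd(4,4,1,6) = 1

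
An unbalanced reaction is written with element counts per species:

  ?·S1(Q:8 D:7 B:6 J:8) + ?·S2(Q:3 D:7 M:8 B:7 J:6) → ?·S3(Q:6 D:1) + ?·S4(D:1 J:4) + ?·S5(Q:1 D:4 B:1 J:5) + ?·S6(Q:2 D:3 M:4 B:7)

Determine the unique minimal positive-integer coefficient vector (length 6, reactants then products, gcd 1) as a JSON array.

Coefficients: [3, 2, 3, 4, 4, 4]

Q: 3·8+2·3 = 30 | 3·6+4·0+4·1+4·2 = 30
D: 3·7+2·7 = 35 | 3·1+4·1+4·4+4·3 = 35
M: 3·0+2·8 = 16 | 3·0+4·0+4·0+4·4 = 16
B: 3·6+2·7 = 32 | 3·0+4·0+4·1+4·7 = 32
J: 3·8+2·6 = 36 | 3·0+4·4+4·5+4·0 = 36
gcd(3,2,3,4,4,4) = 1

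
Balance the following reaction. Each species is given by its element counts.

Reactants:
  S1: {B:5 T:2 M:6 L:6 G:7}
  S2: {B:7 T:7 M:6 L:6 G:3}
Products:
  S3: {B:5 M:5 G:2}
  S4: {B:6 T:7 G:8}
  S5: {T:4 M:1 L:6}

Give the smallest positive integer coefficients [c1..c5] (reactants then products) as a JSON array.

Coefficients: [1, 3, 4, 1, 4]

B: 1·5+3·7 = 26 | 4·5+1·6+4·0 = 26
T: 1·2+3·7 = 23 | 4·0+1·7+4·4 = 23
M: 1·6+3·6 = 24 | 4·5+1·0+4·1 = 24
L: 1·6+3·6 = 24 | 4·0+1·0+4·6 = 24
G: 1·7+3·3 = 16 | 4·2+1·8+4·0 = 16
gcd(1,3,4,1,4) = 1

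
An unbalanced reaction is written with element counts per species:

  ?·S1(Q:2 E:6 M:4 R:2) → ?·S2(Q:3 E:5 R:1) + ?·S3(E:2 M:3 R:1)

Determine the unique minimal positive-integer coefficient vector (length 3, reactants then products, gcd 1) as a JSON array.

Coefficients: [3, 2, 4]

Q: 3·2 = 6 | 2·3+4·0 = 6
E: 3·6 = 18 | 2·5+4·2 = 18
M: 3·4 = 12 | 2·0+4·3 = 12
R: 3·2 = 6 | 2·1+4·1 = 6
gcd(3,2,4) = 1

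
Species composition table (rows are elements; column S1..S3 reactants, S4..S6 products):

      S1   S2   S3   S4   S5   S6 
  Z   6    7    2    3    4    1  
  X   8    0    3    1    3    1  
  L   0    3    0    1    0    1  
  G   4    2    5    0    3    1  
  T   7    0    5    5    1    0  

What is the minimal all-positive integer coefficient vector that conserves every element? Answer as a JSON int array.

Z: 3·6+3·7+1·2 = 41 | 4·3+6·4+5·1 = 41
X: 3·8+3·0+1·3 = 27 | 4·1+6·3+5·1 = 27
L: 3·0+3·3+1·0 = 9 | 4·1+6·0+5·1 = 9
G: 3·4+3·2+1·5 = 23 | 4·0+6·3+5·1 = 23
T: 3·7+3·0+1·5 = 26 | 4·5+6·1+5·0 = 26
gcd(3,3,1,4,6,5) = 1

Coefficients: [3, 3, 1, 4, 6, 5]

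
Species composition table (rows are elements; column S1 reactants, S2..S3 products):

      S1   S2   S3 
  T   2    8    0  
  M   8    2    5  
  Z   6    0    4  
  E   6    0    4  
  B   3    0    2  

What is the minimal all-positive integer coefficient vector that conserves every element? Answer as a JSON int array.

Coefficients: [4, 1, 6]

T: 4·2 = 8 | 1·8+6·0 = 8
M: 4·8 = 32 | 1·2+6·5 = 32
Z: 4·6 = 24 | 1·0+6·4 = 24
E: 4·6 = 24 | 1·0+6·4 = 24
B: 4·3 = 12 | 1·0+6·2 = 12
gcd(4,1,6) = 1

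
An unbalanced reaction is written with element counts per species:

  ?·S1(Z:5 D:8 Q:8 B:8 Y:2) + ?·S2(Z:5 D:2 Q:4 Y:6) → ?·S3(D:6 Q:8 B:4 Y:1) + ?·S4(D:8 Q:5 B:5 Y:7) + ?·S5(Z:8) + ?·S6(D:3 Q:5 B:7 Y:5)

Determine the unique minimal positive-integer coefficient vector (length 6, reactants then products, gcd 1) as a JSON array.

Z: 5·5+3·5 = 40 | 4·0+2·0+5·8+2·0 = 40
D: 5·8+3·2 = 46 | 4·6+2·8+5·0+2·3 = 46
Q: 5·8+3·4 = 52 | 4·8+2·5+5·0+2·5 = 52
B: 5·8+3·0 = 40 | 4·4+2·5+5·0+2·7 = 40
Y: 5·2+3·6 = 28 | 4·1+2·7+5·0+2·5 = 28
gcd(5,3,4,2,5,2) = 1

Coefficients: [5, 3, 4, 2, 5, 2]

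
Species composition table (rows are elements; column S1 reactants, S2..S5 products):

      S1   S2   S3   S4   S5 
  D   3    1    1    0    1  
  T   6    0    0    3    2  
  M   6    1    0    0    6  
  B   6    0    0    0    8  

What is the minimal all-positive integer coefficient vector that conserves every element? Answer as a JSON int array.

D: 4·3 = 12 | 6·1+3·1+6·0+3·1 = 12
T: 4·6 = 24 | 6·0+3·0+6·3+3·2 = 24
M: 4·6 = 24 | 6·1+3·0+6·0+3·6 = 24
B: 4·6 = 24 | 6·0+3·0+6·0+3·8 = 24
gcd(4,6,3,6,3) = 1

Coefficients: [4, 6, 3, 6, 3]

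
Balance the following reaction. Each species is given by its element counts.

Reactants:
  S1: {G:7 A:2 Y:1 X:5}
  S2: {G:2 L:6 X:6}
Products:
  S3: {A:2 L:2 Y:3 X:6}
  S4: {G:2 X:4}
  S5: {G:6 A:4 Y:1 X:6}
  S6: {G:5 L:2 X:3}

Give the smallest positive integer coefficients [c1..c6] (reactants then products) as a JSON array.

G: 5·7+2·2 = 39 | 1·0+1·2+2·6+5·5 = 39
A: 5·2+2·0 = 10 | 1·2+1·0+2·4+5·0 = 10
L: 5·0+2·6 = 12 | 1·2+1·0+2·0+5·2 = 12
Y: 5·1+2·0 = 5 | 1·3+1·0+2·1+5·0 = 5
X: 5·5+2·6 = 37 | 1·6+1·4+2·6+5·3 = 37
gcd(5,2,1,1,2,5) = 1

Coefficients: [5, 2, 1, 1, 2, 5]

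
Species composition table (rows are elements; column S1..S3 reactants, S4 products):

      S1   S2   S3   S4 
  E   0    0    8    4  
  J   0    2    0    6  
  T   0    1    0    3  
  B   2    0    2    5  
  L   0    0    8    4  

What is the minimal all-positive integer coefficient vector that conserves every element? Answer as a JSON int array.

E: 4·0+6·0+1·8 = 8 | 2·4 = 8
J: 4·0+6·2+1·0 = 12 | 2·6 = 12
T: 4·0+6·1+1·0 = 6 | 2·3 = 6
B: 4·2+6·0+1·2 = 10 | 2·5 = 10
L: 4·0+6·0+1·8 = 8 | 2·4 = 8
gcd(4,6,1,2) = 1

Coefficients: [4, 6, 1, 2]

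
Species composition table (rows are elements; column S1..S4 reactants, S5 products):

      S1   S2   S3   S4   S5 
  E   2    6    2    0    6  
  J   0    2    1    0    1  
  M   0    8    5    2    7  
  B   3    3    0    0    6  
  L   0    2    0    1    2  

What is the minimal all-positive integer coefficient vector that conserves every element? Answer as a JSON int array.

Coefficients: [5, 1, 1, 4, 3]

E: 5·2+1·6+1·2+4·0 = 18 | 3·6 = 18
J: 5·0+1·2+1·1+4·0 = 3 | 3·1 = 3
M: 5·0+1·8+1·5+4·2 = 21 | 3·7 = 21
B: 5·3+1·3+1·0+4·0 = 18 | 3·6 = 18
L: 5·0+1·2+1·0+4·1 = 6 | 3·2 = 6
gcd(5,1,1,4,3) = 1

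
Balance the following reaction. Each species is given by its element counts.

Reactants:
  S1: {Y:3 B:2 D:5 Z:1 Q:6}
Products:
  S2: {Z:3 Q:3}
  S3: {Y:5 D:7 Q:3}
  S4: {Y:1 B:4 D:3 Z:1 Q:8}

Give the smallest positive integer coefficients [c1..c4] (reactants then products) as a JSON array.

Coefficients: [6, 1, 3, 3]

Y: 6·3 = 18 | 1·0+3·5+3·1 = 18
B: 6·2 = 12 | 1·0+3·0+3·4 = 12
D: 6·5 = 30 | 1·0+3·7+3·3 = 30
Z: 6·1 = 6 | 1·3+3·0+3·1 = 6
Q: 6·6 = 36 | 1·3+3·3+3·8 = 36
gcd(6,1,3,3) = 1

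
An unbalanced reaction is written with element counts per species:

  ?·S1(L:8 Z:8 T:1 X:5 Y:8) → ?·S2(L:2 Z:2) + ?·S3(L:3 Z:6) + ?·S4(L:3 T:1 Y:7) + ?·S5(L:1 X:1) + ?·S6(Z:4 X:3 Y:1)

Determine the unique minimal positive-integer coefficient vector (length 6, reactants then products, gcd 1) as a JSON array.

Coefficients: [3, 3, 1, 3, 6, 3]

L: 3·8 = 24 | 3·2+1·3+3·3+6·1+3·0 = 24
Z: 3·8 = 24 | 3·2+1·6+3·0+6·0+3·4 = 24
T: 3·1 = 3 | 3·0+1·0+3·1+6·0+3·0 = 3
X: 3·5 = 15 | 3·0+1·0+3·0+6·1+3·3 = 15
Y: 3·8 = 24 | 3·0+1·0+3·7+6·0+3·1 = 24
gcd(3,3,1,3,6,3) = 1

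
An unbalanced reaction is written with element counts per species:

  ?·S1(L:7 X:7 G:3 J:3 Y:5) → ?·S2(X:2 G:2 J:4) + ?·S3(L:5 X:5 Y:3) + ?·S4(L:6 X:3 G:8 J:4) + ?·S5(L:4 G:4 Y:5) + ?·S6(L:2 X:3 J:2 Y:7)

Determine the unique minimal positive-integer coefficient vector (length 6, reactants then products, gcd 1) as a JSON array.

Coefficients: [6, 3, 6, 1, 1, 1]

L: 6·7 = 42 | 3·0+6·5+1·6+1·4+1·2 = 42
X: 6·7 = 42 | 3·2+6·5+1·3+1·0+1·3 = 42
G: 6·3 = 18 | 3·2+6·0+1·8+1·4+1·0 = 18
J: 6·3 = 18 | 3·4+6·0+1·4+1·0+1·2 = 18
Y: 6·5 = 30 | 3·0+6·3+1·0+1·5+1·7 = 30
gcd(6,3,6,1,1,1) = 1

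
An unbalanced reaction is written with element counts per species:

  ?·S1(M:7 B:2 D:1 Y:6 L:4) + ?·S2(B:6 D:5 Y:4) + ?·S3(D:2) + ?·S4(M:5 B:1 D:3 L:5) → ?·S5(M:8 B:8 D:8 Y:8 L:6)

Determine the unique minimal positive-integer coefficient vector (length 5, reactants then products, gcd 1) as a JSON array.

Coefficients: [4, 6, 1, 4, 6]

M: 4·7+6·0+1·0+4·5 = 48 | 6·8 = 48
B: 4·2+6·6+1·0+4·1 = 48 | 6·8 = 48
D: 4·1+6·5+1·2+4·3 = 48 | 6·8 = 48
Y: 4·6+6·4+1·0+4·0 = 48 | 6·8 = 48
L: 4·4+6·0+1·0+4·5 = 36 | 6·6 = 36
gcd(4,6,1,4,6) = 1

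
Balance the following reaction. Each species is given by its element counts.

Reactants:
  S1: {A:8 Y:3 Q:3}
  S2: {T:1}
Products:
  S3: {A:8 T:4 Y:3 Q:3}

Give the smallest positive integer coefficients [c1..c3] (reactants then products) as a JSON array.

A: 1·8+4·0 = 8 | 1·8 = 8
T: 1·0+4·1 = 4 | 1·4 = 4
Y: 1·3+4·0 = 3 | 1·3 = 3
Q: 1·3+4·0 = 3 | 1·3 = 3
gcd(1,4,1) = 1

Coefficients: [1, 4, 1]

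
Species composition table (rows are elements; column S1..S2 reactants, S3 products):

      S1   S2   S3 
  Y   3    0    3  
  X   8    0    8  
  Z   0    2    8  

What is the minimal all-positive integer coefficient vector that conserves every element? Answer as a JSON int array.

Coefficients: [1, 4, 1]

Y: 1·3+4·0 = 3 | 1·3 = 3
X: 1·8+4·0 = 8 | 1·8 = 8
Z: 1·0+4·2 = 8 | 1·8 = 8
gcd(1,4,1) = 1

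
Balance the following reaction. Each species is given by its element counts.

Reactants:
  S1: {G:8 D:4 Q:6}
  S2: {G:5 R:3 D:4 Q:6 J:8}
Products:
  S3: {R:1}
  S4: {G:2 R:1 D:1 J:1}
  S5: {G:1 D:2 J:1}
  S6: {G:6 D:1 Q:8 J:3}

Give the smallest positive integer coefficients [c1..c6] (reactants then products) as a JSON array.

G: 2·8+2·5 = 26 | 5·0+1·2+6·1+3·6 = 26
R: 2·0+2·3 = 6 | 5·1+1·1+6·0+3·0 = 6
D: 2·4+2·4 = 16 | 5·0+1·1+6·2+3·1 = 16
Q: 2·6+2·6 = 24 | 5·0+1·0+6·0+3·8 = 24
J: 2·0+2·8 = 16 | 5·0+1·1+6·1+3·3 = 16
gcd(2,2,5,1,6,3) = 1

Coefficients: [2, 2, 5, 1, 6, 3]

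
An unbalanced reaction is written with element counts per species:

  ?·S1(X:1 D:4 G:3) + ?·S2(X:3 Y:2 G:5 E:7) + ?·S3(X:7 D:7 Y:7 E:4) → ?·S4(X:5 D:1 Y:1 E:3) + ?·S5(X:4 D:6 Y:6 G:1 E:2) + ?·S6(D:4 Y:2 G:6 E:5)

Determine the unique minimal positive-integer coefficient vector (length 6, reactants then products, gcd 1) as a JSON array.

X: 1·1+1·3+2·7 = 18 | 2·5+2·4+1·0 = 18
D: 1·4+1·0+2·7 = 18 | 2·1+2·6+1·4 = 18
Y: 1·0+1·2+2·7 = 16 | 2·1+2·6+1·2 = 16
G: 1·3+1·5+2·0 = 8 | 2·0+2·1+1·6 = 8
E: 1·0+1·7+2·4 = 15 | 2·3+2·2+1·5 = 15
gcd(1,1,2,2,2,1) = 1

Coefficients: [1, 1, 2, 2, 2, 1]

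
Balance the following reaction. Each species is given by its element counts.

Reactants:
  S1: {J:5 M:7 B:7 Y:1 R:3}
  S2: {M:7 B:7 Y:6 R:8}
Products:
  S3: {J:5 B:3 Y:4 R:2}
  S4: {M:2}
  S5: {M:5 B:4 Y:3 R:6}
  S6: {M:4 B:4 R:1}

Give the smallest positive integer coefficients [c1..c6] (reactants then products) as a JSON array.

Coefficients: [3, 4, 3, 2, 5, 5]

J: 3·5+4·0 = 15 | 3·5+2·0+5·0+5·0 = 15
M: 3·7+4·7 = 49 | 3·0+2·2+5·5+5·4 = 49
B: 3·7+4·7 = 49 | 3·3+2·0+5·4+5·4 = 49
Y: 3·1+4·6 = 27 | 3·4+2·0+5·3+5·0 = 27
R: 3·3+4·8 = 41 | 3·2+2·0+5·6+5·1 = 41
gcd(3,4,3,2,5,5) = 1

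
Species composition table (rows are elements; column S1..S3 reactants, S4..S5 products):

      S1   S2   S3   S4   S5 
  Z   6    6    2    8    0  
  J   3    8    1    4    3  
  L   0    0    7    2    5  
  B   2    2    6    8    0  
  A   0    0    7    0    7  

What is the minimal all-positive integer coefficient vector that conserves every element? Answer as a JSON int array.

Z: 2·6+3·6+5·2 = 40 | 5·8+5·0 = 40
J: 2·3+3·8+5·1 = 35 | 5·4+5·3 = 35
L: 2·0+3·0+5·7 = 35 | 5·2+5·5 = 35
B: 2·2+3·2+5·6 = 40 | 5·8+5·0 = 40
A: 2·0+3·0+5·7 = 35 | 5·0+5·7 = 35
gcd(2,3,5,5,5) = 1

Coefficients: [2, 3, 5, 5, 5]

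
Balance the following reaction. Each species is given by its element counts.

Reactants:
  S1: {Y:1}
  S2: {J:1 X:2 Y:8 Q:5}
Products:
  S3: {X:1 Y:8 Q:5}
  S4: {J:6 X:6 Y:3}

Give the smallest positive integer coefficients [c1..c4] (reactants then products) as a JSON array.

Coefficients: [3, 6, 6, 1]

J: 3·0+6·1 = 6 | 6·0+1·6 = 6
X: 3·0+6·2 = 12 | 6·1+1·6 = 12
Y: 3·1+6·8 = 51 | 6·8+1·3 = 51
Q: 3·0+6·5 = 30 | 6·5+1·0 = 30
gcd(3,6,6,1) = 1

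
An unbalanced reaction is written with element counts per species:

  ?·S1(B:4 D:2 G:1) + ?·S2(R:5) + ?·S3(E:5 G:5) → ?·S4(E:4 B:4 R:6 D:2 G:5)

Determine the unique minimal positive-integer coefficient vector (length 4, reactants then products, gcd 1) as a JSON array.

E: 5·0+6·0+4·5 = 20 | 5·4 = 20
B: 5·4+6·0+4·0 = 20 | 5·4 = 20
R: 5·0+6·5+4·0 = 30 | 5·6 = 30
D: 5·2+6·0+4·0 = 10 | 5·2 = 10
G: 5·1+6·0+4·5 = 25 | 5·5 = 25
gcd(5,6,4,5) = 1

Coefficients: [5, 6, 4, 5]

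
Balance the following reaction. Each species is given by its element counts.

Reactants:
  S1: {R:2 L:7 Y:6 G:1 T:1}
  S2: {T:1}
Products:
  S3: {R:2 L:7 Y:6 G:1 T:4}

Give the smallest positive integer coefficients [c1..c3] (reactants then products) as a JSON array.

R: 1·2+3·0 = 2 | 1·2 = 2
L: 1·7+3·0 = 7 | 1·7 = 7
Y: 1·6+3·0 = 6 | 1·6 = 6
G: 1·1+3·0 = 1 | 1·1 = 1
T: 1·1+3·1 = 4 | 1·4 = 4
gcd(1,3,1) = 1

Coefficients: [1, 3, 1]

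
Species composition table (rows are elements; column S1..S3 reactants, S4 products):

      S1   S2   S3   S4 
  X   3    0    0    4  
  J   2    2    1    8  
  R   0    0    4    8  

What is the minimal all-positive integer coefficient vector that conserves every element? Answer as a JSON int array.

X: 4·3+5·0+6·0 = 12 | 3·4 = 12
J: 4·2+5·2+6·1 = 24 | 3·8 = 24
R: 4·0+5·0+6·4 = 24 | 3·8 = 24
gcd(4,5,6,3) = 1

Coefficients: [4, 5, 6, 3]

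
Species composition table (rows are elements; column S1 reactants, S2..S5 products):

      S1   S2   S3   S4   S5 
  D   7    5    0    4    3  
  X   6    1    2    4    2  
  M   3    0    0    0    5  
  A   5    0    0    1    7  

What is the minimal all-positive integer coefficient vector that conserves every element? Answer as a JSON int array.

D: 5·7 = 35 | 2·5+3·0+4·4+3·3 = 35
X: 5·6 = 30 | 2·1+3·2+4·4+3·2 = 30
M: 5·3 = 15 | 2·0+3·0+4·0+3·5 = 15
A: 5·5 = 25 | 2·0+3·0+4·1+3·7 = 25
gcd(5,2,3,4,3) = 1

Coefficients: [5, 2, 3, 4, 3]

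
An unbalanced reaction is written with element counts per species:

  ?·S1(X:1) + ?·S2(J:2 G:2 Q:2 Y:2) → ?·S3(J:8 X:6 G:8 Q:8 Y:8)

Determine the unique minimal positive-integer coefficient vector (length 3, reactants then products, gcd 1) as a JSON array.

J: 6·0+4·2 = 8 | 1·8 = 8
X: 6·1+4·0 = 6 | 1·6 = 6
G: 6·0+4·2 = 8 | 1·8 = 8
Q: 6·0+4·2 = 8 | 1·8 = 8
Y: 6·0+4·2 = 8 | 1·8 = 8
gcd(6,4,1) = 1

Coefficients: [6, 4, 1]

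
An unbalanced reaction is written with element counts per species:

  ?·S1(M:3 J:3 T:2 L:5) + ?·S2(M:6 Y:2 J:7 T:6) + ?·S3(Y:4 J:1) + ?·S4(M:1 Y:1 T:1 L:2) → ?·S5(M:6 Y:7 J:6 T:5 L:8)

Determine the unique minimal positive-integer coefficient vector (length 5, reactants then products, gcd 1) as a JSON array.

Coefficients: [4, 1, 5, 6, 4]

M: 4·3+1·6+5·0+6·1 = 24 | 4·6 = 24
Y: 4·0+1·2+5·4+6·1 = 28 | 4·7 = 28
J: 4·3+1·7+5·1+6·0 = 24 | 4·6 = 24
T: 4·2+1·6+5·0+6·1 = 20 | 4·5 = 20
L: 4·5+1·0+5·0+6·2 = 32 | 4·8 = 32
gcd(4,1,5,6,4) = 1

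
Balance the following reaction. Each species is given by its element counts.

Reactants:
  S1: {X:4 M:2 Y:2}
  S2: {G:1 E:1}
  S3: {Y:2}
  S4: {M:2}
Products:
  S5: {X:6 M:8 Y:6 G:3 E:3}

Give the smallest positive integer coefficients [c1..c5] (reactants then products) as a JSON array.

Coefficients: [3, 6, 3, 5, 2]

X: 3·4+6·0+3·0+5·0 = 12 | 2·6 = 12
M: 3·2+6·0+3·0+5·2 = 16 | 2·8 = 16
Y: 3·2+6·0+3·2+5·0 = 12 | 2·6 = 12
G: 3·0+6·1+3·0+5·0 = 6 | 2·3 = 6
E: 3·0+6·1+3·0+5·0 = 6 | 2·3 = 6
gcd(3,6,3,5,2) = 1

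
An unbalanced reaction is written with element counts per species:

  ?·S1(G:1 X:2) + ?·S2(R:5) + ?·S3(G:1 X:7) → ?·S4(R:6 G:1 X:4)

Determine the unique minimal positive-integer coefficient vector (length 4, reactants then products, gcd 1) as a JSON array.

Coefficients: [3, 6, 2, 5]

R: 3·0+6·5+2·0 = 30 | 5·6 = 30
G: 3·1+6·0+2·1 = 5 | 5·1 = 5
X: 3·2+6·0+2·7 = 20 | 5·4 = 20
gcd(3,6,2,5) = 1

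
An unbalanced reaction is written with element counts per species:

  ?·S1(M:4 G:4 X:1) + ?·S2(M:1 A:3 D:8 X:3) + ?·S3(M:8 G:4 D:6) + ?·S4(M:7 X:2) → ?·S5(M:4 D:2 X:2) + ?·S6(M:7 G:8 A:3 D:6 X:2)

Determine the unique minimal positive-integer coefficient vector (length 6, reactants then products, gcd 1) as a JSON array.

Coefficients: [5, 3, 1, 2, 6, 3]

M: 5·4+3·1+1·8+2·7 = 45 | 6·4+3·7 = 45
G: 5·4+3·0+1·4+2·0 = 24 | 6·0+3·8 = 24
A: 5·0+3·3+1·0+2·0 = 9 | 6·0+3·3 = 9
D: 5·0+3·8+1·6+2·0 = 30 | 6·2+3·6 = 30
X: 5·1+3·3+1·0+2·2 = 18 | 6·2+3·2 = 18
gcd(5,3,1,2,6,3) = 1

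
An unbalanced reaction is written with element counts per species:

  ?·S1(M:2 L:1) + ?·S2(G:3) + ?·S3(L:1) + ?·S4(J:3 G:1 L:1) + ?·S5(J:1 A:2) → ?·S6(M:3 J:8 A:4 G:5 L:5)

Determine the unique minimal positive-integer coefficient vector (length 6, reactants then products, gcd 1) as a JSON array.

M: 3·2+2·0+3·0+4·0+4·0 = 6 | 2·3 = 6
J: 3·0+2·0+3·0+4·3+4·1 = 16 | 2·8 = 16
A: 3·0+2·0+3·0+4·0+4·2 = 8 | 2·4 = 8
G: 3·0+2·3+3·0+4·1+4·0 = 10 | 2·5 = 10
L: 3·1+2·0+3·1+4·1+4·0 = 10 | 2·5 = 10
gcd(3,2,3,4,4,2) = 1

Coefficients: [3, 2, 3, 4, 4, 2]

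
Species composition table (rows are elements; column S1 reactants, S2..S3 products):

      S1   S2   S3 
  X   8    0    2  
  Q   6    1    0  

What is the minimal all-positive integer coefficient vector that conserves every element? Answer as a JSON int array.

X: 1·8 = 8 | 6·0+4·2 = 8
Q: 1·6 = 6 | 6·1+4·0 = 6
gcd(1,6,4) = 1

Coefficients: [1, 6, 4]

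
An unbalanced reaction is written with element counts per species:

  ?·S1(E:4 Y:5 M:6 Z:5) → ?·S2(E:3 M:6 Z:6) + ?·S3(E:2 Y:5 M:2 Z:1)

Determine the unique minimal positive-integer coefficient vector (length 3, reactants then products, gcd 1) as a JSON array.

Coefficients: [3, 2, 3]

E: 3·4 = 12 | 2·3+3·2 = 12
Y: 3·5 = 15 | 2·0+3·5 = 15
M: 3·6 = 18 | 2·6+3·2 = 18
Z: 3·5 = 15 | 2·6+3·1 = 15
gcd(3,2,3) = 1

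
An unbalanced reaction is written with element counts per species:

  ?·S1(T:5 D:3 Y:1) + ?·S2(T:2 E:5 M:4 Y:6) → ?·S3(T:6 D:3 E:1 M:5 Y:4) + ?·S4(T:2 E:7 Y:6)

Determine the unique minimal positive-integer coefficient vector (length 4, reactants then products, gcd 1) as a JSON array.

T: 4·5+5·2 = 30 | 4·6+3·2 = 30
D: 4·3+5·0 = 12 | 4·3+3·0 = 12
E: 4·0+5·5 = 25 | 4·1+3·7 = 25
M: 4·0+5·4 = 20 | 4·5+3·0 = 20
Y: 4·1+5·6 = 34 | 4·4+3·6 = 34
gcd(4,5,4,3) = 1

Coefficients: [4, 5, 4, 3]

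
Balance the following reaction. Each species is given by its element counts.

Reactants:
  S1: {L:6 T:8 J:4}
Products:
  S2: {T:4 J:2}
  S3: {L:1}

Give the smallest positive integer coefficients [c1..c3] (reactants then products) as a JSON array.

L: 1·6 = 6 | 2·0+6·1 = 6
T: 1·8 = 8 | 2·4+6·0 = 8
J: 1·4 = 4 | 2·2+6·0 = 4
gcd(1,2,6) = 1

Coefficients: [1, 2, 6]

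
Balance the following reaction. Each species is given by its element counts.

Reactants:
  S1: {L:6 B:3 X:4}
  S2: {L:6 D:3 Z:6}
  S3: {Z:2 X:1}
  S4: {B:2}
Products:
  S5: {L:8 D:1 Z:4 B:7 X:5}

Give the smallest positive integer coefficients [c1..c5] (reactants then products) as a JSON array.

Coefficients: [3, 1, 3, 6, 3]

L: 3·6+1·6+3·0+6·0 = 24 | 3·8 = 24
D: 3·0+1·3+3·0+6·0 = 3 | 3·1 = 3
Z: 3·0+1·6+3·2+6·0 = 12 | 3·4 = 12
B: 3·3+1·0+3·0+6·2 = 21 | 3·7 = 21
X: 3·4+1·0+3·1+6·0 = 15 | 3·5 = 15
gcd(3,1,3,6,3) = 1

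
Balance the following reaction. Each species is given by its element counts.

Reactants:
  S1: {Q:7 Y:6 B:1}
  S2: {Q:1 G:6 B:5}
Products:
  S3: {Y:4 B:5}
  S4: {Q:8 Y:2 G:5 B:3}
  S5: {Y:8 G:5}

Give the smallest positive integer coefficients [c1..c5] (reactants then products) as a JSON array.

Q: 5·7+5·1 = 40 | 3·0+5·8+1·0 = 40
Y: 5·6+5·0 = 30 | 3·4+5·2+1·8 = 30
G: 5·0+5·6 = 30 | 3·0+5·5+1·5 = 30
B: 5·1+5·5 = 30 | 3·5+5·3+1·0 = 30
gcd(5,5,3,5,1) = 1

Coefficients: [5, 5, 3, 5, 1]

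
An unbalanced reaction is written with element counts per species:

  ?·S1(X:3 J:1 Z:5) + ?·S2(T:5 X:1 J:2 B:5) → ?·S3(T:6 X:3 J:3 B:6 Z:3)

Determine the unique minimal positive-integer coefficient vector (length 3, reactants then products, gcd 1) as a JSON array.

Coefficients: [3, 6, 5]

T: 3·0+6·5 = 30 | 5·6 = 30
X: 3·3+6·1 = 15 | 5·3 = 15
J: 3·1+6·2 = 15 | 5·3 = 15
B: 3·0+6·5 = 30 | 5·6 = 30
Z: 3·5+6·0 = 15 | 5·3 = 15
gcd(3,6,5) = 1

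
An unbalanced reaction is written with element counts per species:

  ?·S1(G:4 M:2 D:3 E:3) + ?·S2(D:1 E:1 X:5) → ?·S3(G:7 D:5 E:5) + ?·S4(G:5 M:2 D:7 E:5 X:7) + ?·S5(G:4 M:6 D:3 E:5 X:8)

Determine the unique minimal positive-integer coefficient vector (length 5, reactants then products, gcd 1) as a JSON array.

Coefficients: [4, 3, 1, 1, 1]

G: 4·4+3·0 = 16 | 1·7+1·5+1·4 = 16
M: 4·2+3·0 = 8 | 1·0+1·2+1·6 = 8
D: 4·3+3·1 = 15 | 1·5+1·7+1·3 = 15
E: 4·3+3·1 = 15 | 1·5+1·5+1·5 = 15
X: 4·0+3·5 = 15 | 1·0+1·7+1·8 = 15
gcd(4,3,1,1,1) = 1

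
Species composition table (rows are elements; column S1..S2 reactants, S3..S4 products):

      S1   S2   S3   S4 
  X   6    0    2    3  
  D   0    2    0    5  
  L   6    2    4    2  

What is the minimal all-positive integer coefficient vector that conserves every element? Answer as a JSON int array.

X: 3·6+5·0 = 18 | 6·2+2·3 = 18
D: 3·0+5·2 = 10 | 6·0+2·5 = 10
L: 3·6+5·2 = 28 | 6·4+2·2 = 28
gcd(3,5,6,2) = 1

Coefficients: [3, 5, 6, 2]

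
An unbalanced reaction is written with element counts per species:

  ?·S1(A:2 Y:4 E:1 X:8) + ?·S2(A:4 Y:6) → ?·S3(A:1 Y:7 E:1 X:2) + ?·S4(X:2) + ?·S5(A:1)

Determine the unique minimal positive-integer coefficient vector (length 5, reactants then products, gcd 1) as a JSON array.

Coefficients: [2, 1, 2, 6, 6]

A: 2·2+1·4 = 8 | 2·1+6·0+6·1 = 8
Y: 2·4+1·6 = 14 | 2·7+6·0+6·0 = 14
E: 2·1+1·0 = 2 | 2·1+6·0+6·0 = 2
X: 2·8+1·0 = 16 | 2·2+6·2+6·0 = 16
gcd(2,1,2,6,6) = 1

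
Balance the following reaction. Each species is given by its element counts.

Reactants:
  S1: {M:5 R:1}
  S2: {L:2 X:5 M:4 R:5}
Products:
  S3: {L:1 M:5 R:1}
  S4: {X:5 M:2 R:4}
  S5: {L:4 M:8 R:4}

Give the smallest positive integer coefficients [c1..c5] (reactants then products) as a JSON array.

L: 4·0+4·2 = 8 | 4·1+4·0+1·4 = 8
X: 4·0+4·5 = 20 | 4·0+4·5+1·0 = 20
M: 4·5+4·4 = 36 | 4·5+4·2+1·8 = 36
R: 4·1+4·5 = 24 | 4·1+4·4+1·4 = 24
gcd(4,4,4,4,1) = 1

Coefficients: [4, 4, 4, 4, 1]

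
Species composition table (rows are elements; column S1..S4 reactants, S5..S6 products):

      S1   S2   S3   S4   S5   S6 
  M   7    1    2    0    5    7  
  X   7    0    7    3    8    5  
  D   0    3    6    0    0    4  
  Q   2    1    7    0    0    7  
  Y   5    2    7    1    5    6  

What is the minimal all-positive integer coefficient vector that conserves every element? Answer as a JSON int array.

M: 6·7+2·1+1·2+2·0 = 46 | 5·5+3·7 = 46
X: 6·7+2·0+1·7+2·3 = 55 | 5·8+3·5 = 55
D: 6·0+2·3+1·6+2·0 = 12 | 5·0+3·4 = 12
Q: 6·2+2·1+1·7+2·0 = 21 | 5·0+3·7 = 21
Y: 6·5+2·2+1·7+2·1 = 43 | 5·5+3·6 = 43
gcd(6,2,1,2,5,3) = 1

Coefficients: [6, 2, 1, 2, 5, 3]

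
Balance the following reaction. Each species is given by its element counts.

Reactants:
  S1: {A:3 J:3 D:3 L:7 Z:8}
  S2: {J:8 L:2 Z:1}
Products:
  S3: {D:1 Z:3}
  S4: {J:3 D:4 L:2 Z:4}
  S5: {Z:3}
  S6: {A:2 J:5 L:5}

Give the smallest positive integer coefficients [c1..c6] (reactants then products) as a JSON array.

Coefficients: [4, 3, 4, 2, 5, 6]

A: 4·3+3·0 = 12 | 4·0+2·0+5·0+6·2 = 12
J: 4·3+3·8 = 36 | 4·0+2·3+5·0+6·5 = 36
D: 4·3+3·0 = 12 | 4·1+2·4+5·0+6·0 = 12
L: 4·7+3·2 = 34 | 4·0+2·2+5·0+6·5 = 34
Z: 4·8+3·1 = 35 | 4·3+2·4+5·3+6·0 = 35
gcd(4,3,4,2,5,6) = 1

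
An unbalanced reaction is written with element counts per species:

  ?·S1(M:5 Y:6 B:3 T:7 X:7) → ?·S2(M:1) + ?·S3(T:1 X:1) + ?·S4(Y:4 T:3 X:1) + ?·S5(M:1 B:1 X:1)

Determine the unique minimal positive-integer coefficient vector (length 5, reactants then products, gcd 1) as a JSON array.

Coefficients: [2, 4, 5, 3, 6]

M: 2·5 = 10 | 4·1+5·0+3·0+6·1 = 10
Y: 2·6 = 12 | 4·0+5·0+3·4+6·0 = 12
B: 2·3 = 6 | 4·0+5·0+3·0+6·1 = 6
T: 2·7 = 14 | 4·0+5·1+3·3+6·0 = 14
X: 2·7 = 14 | 4·0+5·1+3·1+6·1 = 14
gcd(2,4,5,3,6) = 1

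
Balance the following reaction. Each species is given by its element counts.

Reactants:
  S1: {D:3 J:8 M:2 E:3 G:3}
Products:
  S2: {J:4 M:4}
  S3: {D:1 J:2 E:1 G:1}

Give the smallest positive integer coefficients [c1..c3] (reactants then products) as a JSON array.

D: 2·3 = 6 | 1·0+6·1 = 6
J: 2·8 = 16 | 1·4+6·2 = 16
M: 2·2 = 4 | 1·4+6·0 = 4
E: 2·3 = 6 | 1·0+6·1 = 6
G: 2·3 = 6 | 1·0+6·1 = 6
gcd(2,1,6) = 1

Coefficients: [2, 1, 6]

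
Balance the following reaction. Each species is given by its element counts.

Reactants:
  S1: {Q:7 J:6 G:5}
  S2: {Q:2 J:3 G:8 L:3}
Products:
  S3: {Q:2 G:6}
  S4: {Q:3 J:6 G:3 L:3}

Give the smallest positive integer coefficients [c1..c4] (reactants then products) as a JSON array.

Coefficients: [2, 4, 5, 4]

Q: 2·7+4·2 = 22 | 5·2+4·3 = 22
J: 2·6+4·3 = 24 | 5·0+4·6 = 24
G: 2·5+4·8 = 42 | 5·6+4·3 = 42
L: 2·0+4·3 = 12 | 5·0+4·3 = 12
gcd(2,4,5,4) = 1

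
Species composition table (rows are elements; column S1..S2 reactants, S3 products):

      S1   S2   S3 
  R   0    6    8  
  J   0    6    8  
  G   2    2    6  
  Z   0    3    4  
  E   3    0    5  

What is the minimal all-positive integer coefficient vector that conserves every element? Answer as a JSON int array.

Coefficients: [5, 4, 3]

R: 5·0+4·6 = 24 | 3·8 = 24
J: 5·0+4·6 = 24 | 3·8 = 24
G: 5·2+4·2 = 18 | 3·6 = 18
Z: 5·0+4·3 = 12 | 3·4 = 12
E: 5·3+4·0 = 15 | 3·5 = 15
gcd(5,4,3) = 1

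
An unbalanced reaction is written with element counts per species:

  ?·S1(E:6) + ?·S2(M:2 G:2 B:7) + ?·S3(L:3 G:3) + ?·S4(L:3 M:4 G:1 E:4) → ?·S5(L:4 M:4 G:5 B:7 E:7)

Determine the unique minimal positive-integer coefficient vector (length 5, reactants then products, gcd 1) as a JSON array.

L: 5·0+6·0+5·3+3·3 = 24 | 6·4 = 24
M: 5·0+6·2+5·0+3·4 = 24 | 6·4 = 24
G: 5·0+6·2+5·3+3·1 = 30 | 6·5 = 30
B: 5·0+6·7+5·0+3·0 = 42 | 6·7 = 42
E: 5·6+6·0+5·0+3·4 = 42 | 6·7 = 42
gcd(5,6,5,3,6) = 1

Coefficients: [5, 6, 5, 3, 6]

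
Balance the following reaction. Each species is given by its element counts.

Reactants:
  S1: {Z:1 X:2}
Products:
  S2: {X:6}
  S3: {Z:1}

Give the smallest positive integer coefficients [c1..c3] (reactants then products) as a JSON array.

Coefficients: [3, 1, 3]

Z: 3·1 = 3 | 1·0+3·1 = 3
X: 3·2 = 6 | 1·6+3·0 = 6
gcd(3,1,3) = 1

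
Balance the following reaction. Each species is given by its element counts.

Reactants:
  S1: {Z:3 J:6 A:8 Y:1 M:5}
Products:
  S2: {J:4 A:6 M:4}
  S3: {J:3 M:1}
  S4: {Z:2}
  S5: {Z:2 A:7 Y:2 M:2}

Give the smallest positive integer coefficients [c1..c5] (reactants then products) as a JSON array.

Z: 4·3 = 12 | 3·0+4·0+4·2+2·2 = 12
J: 4·6 = 24 | 3·4+4·3+4·0+2·0 = 24
A: 4·8 = 32 | 3·6+4·0+4·0+2·7 = 32
Y: 4·1 = 4 | 3·0+4·0+4·0+2·2 = 4
M: 4·5 = 20 | 3·4+4·1+4·0+2·2 = 20
gcd(4,3,4,4,2) = 1

Coefficients: [4, 3, 4, 4, 2]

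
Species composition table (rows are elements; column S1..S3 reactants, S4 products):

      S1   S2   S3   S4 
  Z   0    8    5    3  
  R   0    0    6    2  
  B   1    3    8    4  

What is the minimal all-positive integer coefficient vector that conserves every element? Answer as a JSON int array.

Coefficients: [5, 1, 2, 6]

Z: 5·0+1·8+2·5 = 18 | 6·3 = 18
R: 5·0+1·0+2·6 = 12 | 6·2 = 12
B: 5·1+1·3+2·8 = 24 | 6·4 = 24
gcd(5,1,2,6) = 1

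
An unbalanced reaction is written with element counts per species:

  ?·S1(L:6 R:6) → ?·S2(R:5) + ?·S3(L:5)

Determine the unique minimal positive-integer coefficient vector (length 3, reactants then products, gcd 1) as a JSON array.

Coefficients: [5, 6, 6]

L: 5·6 = 30 | 6·0+6·5 = 30
R: 5·6 = 30 | 6·5+6·0 = 30
gcd(5,6,6) = 1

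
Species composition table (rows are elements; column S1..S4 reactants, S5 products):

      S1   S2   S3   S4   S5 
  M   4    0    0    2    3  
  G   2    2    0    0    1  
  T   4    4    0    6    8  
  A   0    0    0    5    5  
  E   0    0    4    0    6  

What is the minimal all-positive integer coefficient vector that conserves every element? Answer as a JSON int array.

Coefficients: [1, 1, 6, 4, 4]

M: 1·4+1·0+6·0+4·2 = 12 | 4·3 = 12
G: 1·2+1·2+6·0+4·0 = 4 | 4·1 = 4
T: 1·4+1·4+6·0+4·6 = 32 | 4·8 = 32
A: 1·0+1·0+6·0+4·5 = 20 | 4·5 = 20
E: 1·0+1·0+6·4+4·0 = 24 | 4·6 = 24
gcd(1,1,6,4,4) = 1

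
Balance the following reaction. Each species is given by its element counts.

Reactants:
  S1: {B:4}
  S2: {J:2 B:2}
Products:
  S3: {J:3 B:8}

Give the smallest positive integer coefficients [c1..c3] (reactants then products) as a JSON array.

J: 5·0+6·2 = 12 | 4·3 = 12
B: 5·4+6·2 = 32 | 4·8 = 32
gcd(5,6,4) = 1

Coefficients: [5, 6, 4]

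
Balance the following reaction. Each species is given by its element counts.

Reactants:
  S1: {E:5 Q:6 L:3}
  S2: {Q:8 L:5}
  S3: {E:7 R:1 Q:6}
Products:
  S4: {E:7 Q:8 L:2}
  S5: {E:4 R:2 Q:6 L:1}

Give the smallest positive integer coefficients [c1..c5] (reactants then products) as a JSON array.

Coefficients: [1, 2, 6, 5, 3]

E: 1·5+2·0+6·7 = 47 | 5·7+3·4 = 47
R: 1·0+2·0+6·1 = 6 | 5·0+3·2 = 6
Q: 1·6+2·8+6·6 = 58 | 5·8+3·6 = 58
L: 1·3+2·5+6·0 = 13 | 5·2+3·1 = 13
gcd(1,2,6,5,3) = 1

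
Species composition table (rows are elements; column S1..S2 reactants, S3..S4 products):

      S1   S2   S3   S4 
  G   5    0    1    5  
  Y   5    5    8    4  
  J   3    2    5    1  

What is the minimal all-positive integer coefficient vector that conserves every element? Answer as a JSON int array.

G: 6·5+6·0 = 30 | 5·1+5·5 = 30
Y: 6·5+6·5 = 60 | 5·8+5·4 = 60
J: 6·3+6·2 = 30 | 5·5+5·1 = 30
gcd(6,6,5,5) = 1

Coefficients: [6, 6, 5, 5]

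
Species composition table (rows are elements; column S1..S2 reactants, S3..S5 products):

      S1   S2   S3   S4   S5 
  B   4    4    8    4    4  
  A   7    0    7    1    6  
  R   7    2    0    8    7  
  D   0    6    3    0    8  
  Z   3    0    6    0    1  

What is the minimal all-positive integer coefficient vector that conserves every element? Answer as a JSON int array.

Coefficients: [5, 5, 2, 3, 3]

B: 5·4+5·4 = 40 | 2·8+3·4+3·4 = 40
A: 5·7+5·0 = 35 | 2·7+3·1+3·6 = 35
R: 5·7+5·2 = 45 | 2·0+3·8+3·7 = 45
D: 5·0+5·6 = 30 | 2·3+3·0+3·8 = 30
Z: 5·3+5·0 = 15 | 2·6+3·0+3·1 = 15
gcd(5,5,2,3,3) = 1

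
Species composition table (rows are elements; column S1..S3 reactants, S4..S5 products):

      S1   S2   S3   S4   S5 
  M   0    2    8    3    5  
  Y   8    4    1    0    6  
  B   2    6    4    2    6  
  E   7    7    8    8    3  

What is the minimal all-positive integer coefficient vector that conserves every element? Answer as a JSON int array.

Coefficients: [1, 3, 4, 6, 4]

M: 1·0+3·2+4·8 = 38 | 6·3+4·5 = 38
Y: 1·8+3·4+4·1 = 24 | 6·0+4·6 = 24
B: 1·2+3·6+4·4 = 36 | 6·2+4·6 = 36
E: 1·7+3·7+4·8 = 60 | 6·8+4·3 = 60
gcd(1,3,4,6,4) = 1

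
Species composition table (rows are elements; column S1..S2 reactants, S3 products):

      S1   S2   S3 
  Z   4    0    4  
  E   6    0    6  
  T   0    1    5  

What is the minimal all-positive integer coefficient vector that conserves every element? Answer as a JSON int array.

Z: 1·4+5·0 = 4 | 1·4 = 4
E: 1·6+5·0 = 6 | 1·6 = 6
T: 1·0+5·1 = 5 | 1·5 = 5
gcd(1,5,1) = 1

Coefficients: [1, 5, 1]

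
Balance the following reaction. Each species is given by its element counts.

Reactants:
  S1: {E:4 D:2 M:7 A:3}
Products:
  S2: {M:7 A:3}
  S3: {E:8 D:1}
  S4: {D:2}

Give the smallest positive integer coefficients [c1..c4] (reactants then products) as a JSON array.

E: 4·4 = 16 | 4·0+2·8+3·0 = 16
D: 4·2 = 8 | 4·0+2·1+3·2 = 8
M: 4·7 = 28 | 4·7+2·0+3·0 = 28
A: 4·3 = 12 | 4·3+2·0+3·0 = 12
gcd(4,4,2,3) = 1

Coefficients: [4, 4, 2, 3]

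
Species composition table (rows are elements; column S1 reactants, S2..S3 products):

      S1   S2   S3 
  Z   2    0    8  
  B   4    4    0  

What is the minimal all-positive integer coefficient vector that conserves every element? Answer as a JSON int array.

Z: 4·2 = 8 | 4·0+1·8 = 8
B: 4·4 = 16 | 4·4+1·0 = 16
gcd(4,4,1) = 1

Coefficients: [4, 4, 1]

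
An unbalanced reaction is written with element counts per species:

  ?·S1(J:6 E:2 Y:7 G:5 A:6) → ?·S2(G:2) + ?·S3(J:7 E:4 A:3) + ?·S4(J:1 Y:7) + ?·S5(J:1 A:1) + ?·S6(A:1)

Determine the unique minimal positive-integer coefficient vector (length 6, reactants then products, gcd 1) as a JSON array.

J: 2·6 = 12 | 5·0+1·7+2·1+3·1+6·0 = 12
E: 2·2 = 4 | 5·0+1·4+2·0+3·0+6·0 = 4
Y: 2·7 = 14 | 5·0+1·0+2·7+3·0+6·0 = 14
G: 2·5 = 10 | 5·2+1·0+2·0+3·0+6·0 = 10
A: 2·6 = 12 | 5·0+1·3+2·0+3·1+6·1 = 12
gcd(2,5,1,2,3,6) = 1

Coefficients: [2, 5, 1, 2, 3, 6]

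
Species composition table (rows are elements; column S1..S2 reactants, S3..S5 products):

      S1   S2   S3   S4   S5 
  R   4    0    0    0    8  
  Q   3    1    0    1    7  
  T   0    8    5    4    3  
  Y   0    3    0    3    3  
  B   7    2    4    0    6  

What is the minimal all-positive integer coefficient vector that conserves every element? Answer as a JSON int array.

R: 2·4+6·0 = 8 | 5·0+5·0+1·8 = 8
Q: 2·3+6·1 = 12 | 5·0+5·1+1·7 = 12
T: 2·0+6·8 = 48 | 5·5+5·4+1·3 = 48
Y: 2·0+6·3 = 18 | 5·0+5·3+1·3 = 18
B: 2·7+6·2 = 26 | 5·4+5·0+1·6 = 26
gcd(2,6,5,5,1) = 1

Coefficients: [2, 6, 5, 5, 1]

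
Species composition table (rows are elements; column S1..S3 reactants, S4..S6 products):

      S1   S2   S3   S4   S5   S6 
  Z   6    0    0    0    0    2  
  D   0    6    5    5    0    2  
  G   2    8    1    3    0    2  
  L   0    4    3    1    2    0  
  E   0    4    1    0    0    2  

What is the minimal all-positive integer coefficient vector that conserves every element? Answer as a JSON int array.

Z: 1·6+1·0+2·0 = 6 | 2·0+4·0+3·2 = 6
D: 1·0+1·6+2·5 = 16 | 2·5+4·0+3·2 = 16
G: 1·2+1·8+2·1 = 12 | 2·3+4·0+3·2 = 12
L: 1·0+1·4+2·3 = 10 | 2·1+4·2+3·0 = 10
E: 1·0+1·4+2·1 = 6 | 2·0+4·0+3·2 = 6
gcd(1,1,2,2,4,3) = 1

Coefficients: [1, 1, 2, 2, 4, 3]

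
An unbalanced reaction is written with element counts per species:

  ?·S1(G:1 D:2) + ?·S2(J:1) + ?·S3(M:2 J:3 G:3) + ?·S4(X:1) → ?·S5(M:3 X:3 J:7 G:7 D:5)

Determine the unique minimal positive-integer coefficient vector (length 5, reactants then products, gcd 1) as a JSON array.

Coefficients: [5, 5, 3, 6, 2]

M: 5·0+5·0+3·2+6·0 = 6 | 2·3 = 6
X: 5·0+5·0+3·0+6·1 = 6 | 2·3 = 6
J: 5·0+5·1+3·3+6·0 = 14 | 2·7 = 14
G: 5·1+5·0+3·3+6·0 = 14 | 2·7 = 14
D: 5·2+5·0+3·0+6·0 = 10 | 2·5 = 10
gcd(5,5,3,6,2) = 1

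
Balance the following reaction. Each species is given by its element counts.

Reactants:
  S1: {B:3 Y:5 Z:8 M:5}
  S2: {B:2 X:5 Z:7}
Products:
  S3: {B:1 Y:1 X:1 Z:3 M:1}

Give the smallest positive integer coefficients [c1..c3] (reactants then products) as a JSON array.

Coefficients: [1, 1, 5]

B: 1·3+1·2 = 5 | 5·1 = 5
Y: 1·5+1·0 = 5 | 5·1 = 5
X: 1·0+1·5 = 5 | 5·1 = 5
Z: 1·8+1·7 = 15 | 5·3 = 15
M: 1·5+1·0 = 5 | 5·1 = 5
gcd(1,1,5) = 1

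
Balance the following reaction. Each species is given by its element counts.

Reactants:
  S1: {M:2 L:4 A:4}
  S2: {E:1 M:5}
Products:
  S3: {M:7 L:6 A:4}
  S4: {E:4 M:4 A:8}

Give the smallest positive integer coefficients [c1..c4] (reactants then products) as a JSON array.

Coefficients: [6, 4, 4, 1]

E: 6·0+4·1 = 4 | 4·0+1·4 = 4
M: 6·2+4·5 = 32 | 4·7+1·4 = 32
L: 6·4+4·0 = 24 | 4·6+1·0 = 24
A: 6·4+4·0 = 24 | 4·4+1·8 = 24
gcd(6,4,4,1) = 1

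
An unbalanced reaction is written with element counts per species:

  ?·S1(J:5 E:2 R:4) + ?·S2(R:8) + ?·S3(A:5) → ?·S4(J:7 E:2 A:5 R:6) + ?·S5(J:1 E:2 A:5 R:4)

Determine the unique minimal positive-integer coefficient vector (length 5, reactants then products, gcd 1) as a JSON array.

Coefficients: [6, 1, 6, 4, 2]

J: 6·5+1·0+6·0 = 30 | 4·7+2·1 = 30
E: 6·2+1·0+6·0 = 12 | 4·2+2·2 = 12
A: 6·0+1·0+6·5 = 30 | 4·5+2·5 = 30
R: 6·4+1·8+6·0 = 32 | 4·6+2·4 = 32
gcd(6,1,6,4,2) = 1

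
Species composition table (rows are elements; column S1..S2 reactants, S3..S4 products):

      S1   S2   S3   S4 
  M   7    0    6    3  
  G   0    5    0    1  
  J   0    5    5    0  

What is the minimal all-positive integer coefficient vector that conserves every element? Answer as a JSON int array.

M: 3·7+1·0 = 21 | 1·6+5·3 = 21
G: 3·0+1·5 = 5 | 1·0+5·1 = 5
J: 3·0+1·5 = 5 | 1·5+5·0 = 5
gcd(3,1,1,5) = 1

Coefficients: [3, 1, 1, 5]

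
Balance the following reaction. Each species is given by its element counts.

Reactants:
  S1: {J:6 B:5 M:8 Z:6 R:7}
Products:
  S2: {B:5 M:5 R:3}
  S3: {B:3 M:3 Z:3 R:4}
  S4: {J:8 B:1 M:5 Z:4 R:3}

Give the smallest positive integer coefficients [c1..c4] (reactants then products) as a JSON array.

Coefficients: [4, 1, 4, 3]

J: 4·6 = 24 | 1·0+4·0+3·8 = 24
B: 4·5 = 20 | 1·5+4·3+3·1 = 20
M: 4·8 = 32 | 1·5+4·3+3·5 = 32
Z: 4·6 = 24 | 1·0+4·3+3·4 = 24
R: 4·7 = 28 | 1·3+4·4+3·3 = 28
gcd(4,1,4,3) = 1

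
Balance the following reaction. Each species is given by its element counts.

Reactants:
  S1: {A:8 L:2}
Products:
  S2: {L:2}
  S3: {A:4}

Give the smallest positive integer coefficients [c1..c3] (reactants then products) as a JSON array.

Coefficients: [1, 1, 2]

A: 1·8 = 8 | 1·0+2·4 = 8
L: 1·2 = 2 | 1·2+2·0 = 2
gcd(1,1,2) = 1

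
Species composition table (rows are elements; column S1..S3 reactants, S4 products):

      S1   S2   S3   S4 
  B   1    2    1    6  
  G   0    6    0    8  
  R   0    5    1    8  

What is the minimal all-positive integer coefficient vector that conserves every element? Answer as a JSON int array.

B: 6·1+4·2+4·1 = 18 | 3·6 = 18
G: 6·0+4·6+4·0 = 24 | 3·8 = 24
R: 6·0+4·5+4·1 = 24 | 3·8 = 24
gcd(6,4,4,3) = 1

Coefficients: [6, 4, 4, 3]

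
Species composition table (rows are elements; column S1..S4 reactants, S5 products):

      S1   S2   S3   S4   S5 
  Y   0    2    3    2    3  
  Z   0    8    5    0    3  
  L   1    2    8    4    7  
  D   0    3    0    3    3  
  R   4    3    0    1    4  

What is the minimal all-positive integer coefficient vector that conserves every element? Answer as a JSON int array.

Y: 4·0+1·2+2·3+5·2 = 18 | 6·3 = 18
Z: 4·0+1·8+2·5+5·0 = 18 | 6·3 = 18
L: 4·1+1·2+2·8+5·4 = 42 | 6·7 = 42
D: 4·0+1·3+2·0+5·3 = 18 | 6·3 = 18
R: 4·4+1·3+2·0+5·1 = 24 | 6·4 = 24
gcd(4,1,2,5,6) = 1

Coefficients: [4, 1, 2, 5, 6]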